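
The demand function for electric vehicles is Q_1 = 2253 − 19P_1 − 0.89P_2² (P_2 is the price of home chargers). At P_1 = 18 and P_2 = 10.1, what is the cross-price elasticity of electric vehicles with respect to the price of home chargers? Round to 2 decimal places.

-0.10

At P_1 = 18 and P_2 = 10.1: Q_1 = 1820.211.
∂Q_1/∂P_2 = -1.78P_2 = -1.78(10.1) = -17.9780.
ε = (∂Q_1/∂P_2)(P_2/Q_1) = -17.9780 × (10.1/1820.211) ≈ -0.10.
ε < 0: complements.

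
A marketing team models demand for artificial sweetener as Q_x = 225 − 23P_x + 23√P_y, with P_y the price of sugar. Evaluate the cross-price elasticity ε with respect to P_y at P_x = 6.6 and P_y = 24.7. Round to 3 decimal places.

0.305

At P_x = 6.6 and P_y = 24.7: Q_x = 187.508.
∂Q_x/∂P_y = 23/(2√P_y) = 23/(2√24.7) = 2.3139.
ε = (∂Q_x/∂P_y)(P_y/Q_x) = 2.3139 × (24.7/187.508) ≈ 0.305.
ε > 0: substitutes.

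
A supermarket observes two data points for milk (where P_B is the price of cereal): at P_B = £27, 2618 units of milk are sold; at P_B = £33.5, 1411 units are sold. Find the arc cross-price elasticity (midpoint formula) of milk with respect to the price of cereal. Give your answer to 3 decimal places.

-2.788

ΔQ_A = 1411 − 2618 = -1207; ΔP_B = 33.5 − 27 = 6.5.
Midpoints: Q̄_A = 2014.5, P̄_B = 30.25.
ε = (ΔQ_A/Q̄_A)/(ΔP_B/P̄_B) = (-1207/2014.5)/(6.5/30.25) ≈ -2.788.
ε < 0: milk and cereal are complements.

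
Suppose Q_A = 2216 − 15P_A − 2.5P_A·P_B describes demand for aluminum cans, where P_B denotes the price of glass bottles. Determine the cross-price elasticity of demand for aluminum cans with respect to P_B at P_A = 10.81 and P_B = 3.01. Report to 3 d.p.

At P_A = 10.81 and P_B = 3.01: Q_A = 1972.505.
∂Q_A/∂P_B = -2.5P_A = -2.5(10.81) = -27.0250.
ε = (∂Q_A/∂P_B)(P_B/Q_A) = -27.0250 × (3.01/1972.505) ≈ -0.041.
ε < 0: complements.

-0.041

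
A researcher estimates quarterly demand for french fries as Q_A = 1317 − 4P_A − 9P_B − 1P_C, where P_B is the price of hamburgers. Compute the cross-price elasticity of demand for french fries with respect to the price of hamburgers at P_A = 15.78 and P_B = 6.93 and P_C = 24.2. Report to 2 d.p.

-0.05

At P_A = 15.78 and P_B = 6.93 and P_C = 24.2: Q_A = 1167.31.
∂Q_A/∂P_B = -9.
ε = (∂Q_A/∂P_B)(P_B/Q_A) = -9 × (6.93/1167.31) ≈ -0.05.
Since ε < 0, french fries and hamburgers are complements.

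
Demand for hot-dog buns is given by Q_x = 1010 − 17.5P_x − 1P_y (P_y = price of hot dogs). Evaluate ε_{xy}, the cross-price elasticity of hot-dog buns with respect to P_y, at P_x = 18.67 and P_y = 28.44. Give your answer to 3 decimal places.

At P_x = 18.67 and P_y = 28.44: Q_x = 654.835.
∂Q_x/∂P_y = -1.
ε = (∂Q_x/∂P_y)(P_y/Q_x) = -1 × (28.44/654.835) ≈ -0.043.

-0.043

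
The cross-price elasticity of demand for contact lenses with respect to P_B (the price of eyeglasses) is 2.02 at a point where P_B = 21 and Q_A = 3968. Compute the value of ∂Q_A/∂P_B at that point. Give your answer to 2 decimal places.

381.68

ε = (∂Q_A/∂P_B)·(P_B/Q_A) ⇒ ∂Q_A/∂P_B = ε·Q_A/P_B = 2.02 × 3968/21 ≈ 381.68.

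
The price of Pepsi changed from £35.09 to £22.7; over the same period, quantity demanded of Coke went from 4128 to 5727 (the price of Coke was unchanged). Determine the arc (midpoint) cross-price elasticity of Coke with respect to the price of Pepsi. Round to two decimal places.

ΔQ_A = 5727 − 4128 = 1599; ΔP_B = 22.7 − 35.09 = -12.39.
Midpoints: Q̄_A = 4927.5, P̄_B = 28.90.
ε = (ΔQ_A/Q̄_A)/(ΔP_B/P̄_B) = (1599/4927.5)/(-12.39/28.90) ≈ -0.76.

-0.76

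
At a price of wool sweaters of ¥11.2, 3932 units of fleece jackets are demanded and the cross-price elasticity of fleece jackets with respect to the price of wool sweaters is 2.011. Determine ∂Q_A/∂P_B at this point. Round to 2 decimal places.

706.00

ε = (∂Q_A/∂P_B)·(P_B/Q_A) ⇒ ∂Q_A/∂P_B = ε·Q_A/P_B = 2.011 × 3932/11.2 ≈ 706.00.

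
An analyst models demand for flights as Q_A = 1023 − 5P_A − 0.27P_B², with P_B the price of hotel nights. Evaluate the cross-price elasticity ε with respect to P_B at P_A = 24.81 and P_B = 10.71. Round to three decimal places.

-0.071

At P_A = 24.81 and P_B = 10.71: Q_A = 867.980.
∂Q_A/∂P_B = -0.54P_B = -0.54(10.71) = -5.7834.
ε = (∂Q_A/∂P_B)(P_B/Q_A) = -5.7834 × (10.71/867.980) ≈ -0.071.
ε < 0: complements.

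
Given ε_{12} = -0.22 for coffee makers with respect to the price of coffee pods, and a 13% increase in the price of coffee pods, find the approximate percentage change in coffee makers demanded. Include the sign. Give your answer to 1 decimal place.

%ΔQ ≈ ε × %ΔP of coffee pods = -0.22 × (13%) = -2.9%.

-2.9%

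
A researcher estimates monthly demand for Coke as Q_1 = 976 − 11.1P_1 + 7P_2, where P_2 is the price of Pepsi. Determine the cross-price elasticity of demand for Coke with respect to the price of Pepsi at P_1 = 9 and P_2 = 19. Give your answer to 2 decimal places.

0.13

At P_1 = 9 and P_2 = 19: Q_1 = 1009.1.
∂Q_1/∂P_2 = 7.
ε = (∂Q_1/∂P_2)(P_2/Q_1) = 7 × (19/1009.1) ≈ 0.13.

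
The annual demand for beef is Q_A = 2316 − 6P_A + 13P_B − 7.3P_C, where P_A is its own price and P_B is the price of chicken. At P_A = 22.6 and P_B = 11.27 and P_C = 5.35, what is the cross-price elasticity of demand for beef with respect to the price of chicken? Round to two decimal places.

0.06

At P_A = 22.6 and P_B = 11.27 and P_C = 5.35: Q_A = 2287.855.
∂Q_A/∂P_B = 13.
ε = (∂Q_A/∂P_B)(P_B/Q_A) = 13 × (11.27/2287.855) ≈ 0.06.
Since ε > 0, beef and chicken are substitutes.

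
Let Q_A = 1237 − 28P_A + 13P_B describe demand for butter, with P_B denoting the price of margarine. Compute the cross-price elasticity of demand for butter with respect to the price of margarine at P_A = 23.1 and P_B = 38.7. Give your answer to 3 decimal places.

At P_A = 23.1 and P_B = 38.7: Q_A = 1093.3.
∂Q_A/∂P_B = 13.
ε = (∂Q_A/∂P_B)(P_B/Q_A) = 13 × (38.7/1093.3) ≈ 0.460.
Since ε > 0, butter and margarine are substitutes.

0.460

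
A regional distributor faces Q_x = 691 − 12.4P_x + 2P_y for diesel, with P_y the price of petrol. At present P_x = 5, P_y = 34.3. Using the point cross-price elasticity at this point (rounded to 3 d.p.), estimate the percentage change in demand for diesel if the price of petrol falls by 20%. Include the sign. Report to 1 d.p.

-2.0%

At P_x = 5, P_y = 34.3: Q_x = 697.6.
∂Q_x/∂P_y = 2.
ε = (∂Q_x/∂P_y)(P_y/Q_x) = 2.0000 × 34.3/697.6 ≈ 0.098.
%ΔQ_x ≈ ε × %ΔP_y = 0.098 × (-20%) = -2.0%.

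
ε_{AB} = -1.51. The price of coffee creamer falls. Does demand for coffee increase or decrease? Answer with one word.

ε < 0 and the price of coffee creamer falls, so the quantity of coffee moves in the opposite direction: it increases.

increase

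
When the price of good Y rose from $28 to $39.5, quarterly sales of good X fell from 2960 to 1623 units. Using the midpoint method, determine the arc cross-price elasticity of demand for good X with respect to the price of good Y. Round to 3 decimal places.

-1.712

ΔQ_X = 1623 − 2960 = -1337; ΔP_Y = 39.5 − 28 = 11.5.
Midpoints: Q̄_X = 2291.5, P̄_Y = 33.75.
ε = (ΔQ_X/Q̄_X)/(ΔP_Y/P̄_Y) = (-1337/2291.5)/(11.5/33.75) ≈ -1.712.
ε < 0: good X and good Y are complements.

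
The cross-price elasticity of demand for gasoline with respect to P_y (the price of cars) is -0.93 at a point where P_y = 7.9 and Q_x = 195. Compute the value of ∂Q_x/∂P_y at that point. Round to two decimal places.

-22.96

ε = (∂Q_x/∂P_y)·(P_y/Q_x) ⇒ ∂Q_x/∂P_y = ε·Q_x/P_y = -0.93 × 195/7.9 ≈ -22.96.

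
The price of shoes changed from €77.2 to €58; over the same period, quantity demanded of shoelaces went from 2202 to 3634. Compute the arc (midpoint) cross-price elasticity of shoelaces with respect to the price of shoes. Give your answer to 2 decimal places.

ΔQ_A = 3634 − 2202 = 1432; ΔP_B = 58 − 77.2 = -19.2.
Midpoints: Q̄_A = 2918.0, P̄_B = 67.60.
ε = (ΔQ_A/Q̄_A)/(ΔP_B/P̄_B) = (1432/2918.0)/(-19.2/67.60) ≈ -1.73.

-1.73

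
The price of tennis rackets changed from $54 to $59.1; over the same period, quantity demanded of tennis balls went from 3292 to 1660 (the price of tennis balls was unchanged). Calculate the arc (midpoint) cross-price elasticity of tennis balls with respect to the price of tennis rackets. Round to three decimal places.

-7.309

ΔQ_A = 1660 − 3292 = -1632; ΔP_B = 59.1 − 54 = 5.1.
Midpoints: Q̄_A = 2476.0, P̄_B = 56.55.
ε = (ΔQ_A/Q̄_A)/(ΔP_B/P̄_B) = (-1632/2476.0)/(5.1/56.55) ≈ -7.309.
ε < 0: tennis balls and tennis rackets are complements.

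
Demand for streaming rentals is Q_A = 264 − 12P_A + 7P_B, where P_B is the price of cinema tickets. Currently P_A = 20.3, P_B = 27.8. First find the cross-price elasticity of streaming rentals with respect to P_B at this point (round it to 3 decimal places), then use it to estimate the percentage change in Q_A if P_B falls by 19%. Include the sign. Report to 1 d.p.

-17.2%

At P_A = 20.3, P_B = 27.8: Q_A = 215.
∂Q_A/∂P_B = 7.
ε = (∂Q_A/∂P_B)(P_B/Q_A) = 7.0000 × 27.8/215 ≈ 0.905.
%ΔQ_A ≈ ε × %ΔP_B = 0.905 × (-19%) = -17.2%.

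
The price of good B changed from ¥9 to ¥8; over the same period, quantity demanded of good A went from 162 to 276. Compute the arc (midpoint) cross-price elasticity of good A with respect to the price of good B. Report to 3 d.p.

-4.425

ΔQ_A = 276 − 162 = 114; ΔP_B = 8 − 9 = -1.
Midpoints: Q̄_A = 219.0, P̄_B = 8.50.
ε = (ΔQ_A/Q̄_A)/(ΔP_B/P̄_B) = (114/219.0)/(-1/8.50) ≈ -4.425.
ε < 0: good A and good B are complements.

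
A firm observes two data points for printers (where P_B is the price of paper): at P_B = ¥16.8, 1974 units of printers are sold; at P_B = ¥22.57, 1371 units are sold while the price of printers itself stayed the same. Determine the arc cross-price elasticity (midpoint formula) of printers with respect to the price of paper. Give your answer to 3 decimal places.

ΔQ_A = 1371 − 1974 = -603; ΔP_B = 22.57 − 16.8 = 5.77.
Midpoints: Q̄_A = 1672.5, P̄_B = 19.69.
ε = (ΔQ_A/Q̄_A)/(ΔP_B/P̄_B) = (-603/1672.5)/(5.77/19.69) ≈ -1.230.

-1.230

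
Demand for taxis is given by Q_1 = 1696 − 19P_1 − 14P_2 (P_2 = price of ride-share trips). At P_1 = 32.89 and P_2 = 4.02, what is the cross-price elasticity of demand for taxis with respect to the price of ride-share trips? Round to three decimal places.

At P_1 = 32.89 and P_2 = 4.02: Q_1 = 1014.81.
∂Q_1/∂P_2 = -14.
ε = (∂Q_1/∂P_2)(P_2/Q_1) = -14 × (4.02/1014.81) ≈ -0.055.
Since ε < 0, taxis and ride-share trips are complements.

-0.055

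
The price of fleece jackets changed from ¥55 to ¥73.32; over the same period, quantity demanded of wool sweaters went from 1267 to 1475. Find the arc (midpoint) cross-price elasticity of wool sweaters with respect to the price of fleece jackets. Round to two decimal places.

ΔQ_A = 1475 − 1267 = 208; ΔP_B = 73.32 − 55 = 18.32.
Midpoints: Q̄_A = 1371.0, P̄_B = 64.16.
ε = (ΔQ_A/Q̄_A)/(ΔP_B/P̄_B) = (208/1371.0)/(18.32/64.16) ≈ 0.53.

0.53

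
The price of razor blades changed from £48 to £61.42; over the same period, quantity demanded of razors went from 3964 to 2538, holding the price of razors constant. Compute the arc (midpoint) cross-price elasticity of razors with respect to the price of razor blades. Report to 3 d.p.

ΔQ_A = 2538 − 3964 = -1426; ΔP_B = 61.42 − 48 = 13.42.
Midpoints: Q̄_A = 3251.0, P̄_B = 54.71.
ε = (ΔQ_A/Q̄_A)/(ΔP_B/P̄_B) = (-1426/3251.0)/(13.42/54.71) ≈ -1.788.

-1.788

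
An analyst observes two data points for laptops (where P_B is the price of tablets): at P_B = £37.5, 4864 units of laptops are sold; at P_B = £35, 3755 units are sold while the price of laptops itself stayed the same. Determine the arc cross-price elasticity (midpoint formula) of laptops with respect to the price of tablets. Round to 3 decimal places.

ΔQ_A = 3755 − 4864 = -1109; ΔP_B = 35 − 37.5 = -2.5.
Midpoints: Q̄_A = 4309.5, P̄_B = 36.25.
ε = (ΔQ_A/Q̄_A)/(ΔP_B/P̄_B) = (-1109/4309.5)/(-2.5/36.25) ≈ 3.731.

3.731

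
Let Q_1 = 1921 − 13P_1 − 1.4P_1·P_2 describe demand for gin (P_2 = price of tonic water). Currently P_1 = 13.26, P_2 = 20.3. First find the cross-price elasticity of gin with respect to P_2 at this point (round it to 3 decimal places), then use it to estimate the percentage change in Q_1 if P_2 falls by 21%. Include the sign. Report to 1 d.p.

5.8%

At P_1 = 13.26, P_2 = 20.3: Q_1 = 1371.771.
∂Q_1/∂P_2 = -1.4P_1 = -18.5640.
ε = (∂Q_1/∂P_2)(P_2/Q_1) = -18.5640 × 20.3/1371.771 ≈ -0.275.
%ΔQ_1 ≈ ε × %ΔP_2 = -0.275 × (-21%) = 5.8%.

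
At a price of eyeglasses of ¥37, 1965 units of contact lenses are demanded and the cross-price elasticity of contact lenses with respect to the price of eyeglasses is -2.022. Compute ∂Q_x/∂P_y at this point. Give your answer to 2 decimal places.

-107.38

ε = (∂Q_x/∂P_y)·(P_y/Q_x) ⇒ ∂Q_x/∂P_y = ε·Q_x/P_y = -2.022 × 1965/37 ≈ -107.38.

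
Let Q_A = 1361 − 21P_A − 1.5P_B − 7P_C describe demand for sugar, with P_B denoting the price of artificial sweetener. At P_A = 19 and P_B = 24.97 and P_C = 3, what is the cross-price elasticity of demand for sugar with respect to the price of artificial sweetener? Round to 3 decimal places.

-0.041

At P_A = 19 and P_B = 24.97 and P_C = 3: Q_A = 903.545.
∂Q_A/∂P_B = -1.5.
ε = (∂Q_A/∂P_B)(P_B/Q_A) = -1.5 × (24.97/903.545) ≈ -0.041.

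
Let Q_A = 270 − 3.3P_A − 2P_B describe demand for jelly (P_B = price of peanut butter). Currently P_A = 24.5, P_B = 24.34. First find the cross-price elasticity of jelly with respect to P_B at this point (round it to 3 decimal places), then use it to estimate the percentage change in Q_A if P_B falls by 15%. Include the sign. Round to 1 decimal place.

At P_A = 24.5, P_B = 24.34: Q_A = 140.47.
∂Q_A/∂P_B = -2.
ε = (∂Q_A/∂P_B)(P_B/Q_A) = -2.0000 × 24.34/140.47 ≈ -0.347.
%ΔQ_A ≈ ε × %ΔP_B = -0.347 × (-15%) = 5.2%.

5.2%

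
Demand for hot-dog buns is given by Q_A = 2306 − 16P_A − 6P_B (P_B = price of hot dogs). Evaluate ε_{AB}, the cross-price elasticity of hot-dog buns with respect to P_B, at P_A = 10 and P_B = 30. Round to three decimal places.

-0.092

At P_A = 10 and P_B = 30: Q_A = 1966.
∂Q_A/∂P_B = -6.
ε = (∂Q_A/∂P_B)(P_B/Q_A) = -6 × (30/1966) ≈ -0.092.
Since ε < 0, hot-dog buns and hot dogs are complements.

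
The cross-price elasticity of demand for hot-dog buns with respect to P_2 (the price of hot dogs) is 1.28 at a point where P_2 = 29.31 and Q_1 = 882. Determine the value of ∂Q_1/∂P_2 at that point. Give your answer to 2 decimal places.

38.52

ε = (∂Q_1/∂P_2)·(P_2/Q_1) ⇒ ∂Q_1/∂P_2 = ε·Q_1/P_2 = 1.28 × 882/29.31 ≈ 38.52.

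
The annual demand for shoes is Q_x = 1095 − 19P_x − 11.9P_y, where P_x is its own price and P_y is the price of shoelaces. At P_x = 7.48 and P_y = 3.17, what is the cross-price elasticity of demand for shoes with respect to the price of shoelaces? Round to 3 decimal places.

At P_x = 7.48 and P_y = 3.17: Q_x = 915.157.
∂Q_x/∂P_y = -11.9.
ε = (∂Q_x/∂P_y)(P_y/Q_x) = -11.9 × (3.17/915.157) ≈ -0.041.
Since ε < 0, shoes and shoelaces are complements.

-0.041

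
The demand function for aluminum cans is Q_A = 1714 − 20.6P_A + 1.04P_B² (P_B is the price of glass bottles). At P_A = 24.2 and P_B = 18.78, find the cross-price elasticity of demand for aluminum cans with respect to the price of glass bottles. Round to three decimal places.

0.464

At P_A = 24.2 and P_B = 18.78: Q_A = 1582.276.
∂Q_A/∂P_B = 2.08P_B = 2.08(18.78) = 39.0624.
ε = (∂Q_A/∂P_B)(P_B/Q_A) = 39.0624 × (18.78/1582.276) ≈ 0.464.
ε > 0: substitutes.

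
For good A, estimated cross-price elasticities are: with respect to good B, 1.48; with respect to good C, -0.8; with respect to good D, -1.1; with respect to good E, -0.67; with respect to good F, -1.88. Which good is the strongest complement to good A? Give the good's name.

Complements have ε < 0. The most negative value is -1.88 (good F).

good F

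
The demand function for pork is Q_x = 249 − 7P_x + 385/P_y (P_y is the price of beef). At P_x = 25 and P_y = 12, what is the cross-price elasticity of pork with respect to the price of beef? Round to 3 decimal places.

-0.302

At P_x = 25 and P_y = 12: Q_x = 106.083.
∂Q_x/∂P_y = −385/P_y² = -2.6736.
ε = (∂Q_x/∂P_y)(P_y/Q_x) = -2.6736 × (12/106.083) ≈ -0.302.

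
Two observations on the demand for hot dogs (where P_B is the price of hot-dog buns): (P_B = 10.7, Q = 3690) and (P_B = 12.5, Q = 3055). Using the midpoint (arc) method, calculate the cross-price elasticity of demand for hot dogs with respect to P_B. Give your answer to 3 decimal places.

-1.213

ΔQ_A = 3055 − 3690 = -635; ΔP_B = 12.5 − 10.7 = 1.8.
Midpoints: Q̄_A = 3372.5, P̄_B = 11.60.
ε = (ΔQ_A/Q̄_A)/(ΔP_B/P̄_B) = (-635/3372.5)/(1.8/11.60) ≈ -1.213.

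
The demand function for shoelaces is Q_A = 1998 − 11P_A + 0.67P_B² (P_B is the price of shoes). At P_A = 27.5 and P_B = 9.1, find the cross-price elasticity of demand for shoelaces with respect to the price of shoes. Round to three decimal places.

At P_A = 27.5 and P_B = 9.1: Q_A = 1750.983.
∂Q_A/∂P_B = 1.34P_B = 1.34(9.1) = 12.1940.
ε = (∂Q_A/∂P_B)(P_B/Q_A) = 12.1940 × (9.1/1750.983) ≈ 0.063.

0.063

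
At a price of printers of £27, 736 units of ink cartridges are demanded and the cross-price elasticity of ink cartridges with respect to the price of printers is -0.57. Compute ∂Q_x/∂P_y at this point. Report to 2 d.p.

ε = (∂Q_x/∂P_y)·(P_y/Q_x) ⇒ ∂Q_x/∂P_y = ε·Q_x/P_y = -0.57 × 736/27 ≈ -15.54.

-15.54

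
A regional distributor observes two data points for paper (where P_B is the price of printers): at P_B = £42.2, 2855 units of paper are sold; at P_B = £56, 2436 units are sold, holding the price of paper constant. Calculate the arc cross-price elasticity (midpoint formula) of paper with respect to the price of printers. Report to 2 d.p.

ΔQ_A = 2436 − 2855 = -419; ΔP_B = 56 − 42.2 = 13.8.
Midpoints: Q̄_A = 2645.5, P̄_B = 49.10.
ε = (ΔQ_A/Q̄_A)/(ΔP_B/P̄_B) = (-419/2645.5)/(13.8/49.10) ≈ -0.56.
ε < 0: paper and printers are complements.

-0.56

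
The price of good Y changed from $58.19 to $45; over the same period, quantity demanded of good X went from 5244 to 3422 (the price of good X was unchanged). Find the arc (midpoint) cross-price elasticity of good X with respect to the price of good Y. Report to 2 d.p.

1.64

ΔQ_X = 3422 − 5244 = -1822; ΔP_Y = 45 − 58.19 = -13.19.
Midpoints: Q̄_X = 4333.0, P̄_Y = 51.59.
ε = (ΔQ_X/Q̄_X)/(ΔP_Y/P̄_Y) = (-1822/4333.0)/(-13.19/51.59) ≈ 1.64.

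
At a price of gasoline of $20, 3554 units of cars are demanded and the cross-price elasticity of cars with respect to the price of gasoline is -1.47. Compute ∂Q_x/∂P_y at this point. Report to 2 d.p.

-261.22

ε = (∂Q_x/∂P_y)·(P_y/Q_x) ⇒ ∂Q_x/∂P_y = ε·Q_x/P_y = -1.47 × 3554/20 ≈ -261.22.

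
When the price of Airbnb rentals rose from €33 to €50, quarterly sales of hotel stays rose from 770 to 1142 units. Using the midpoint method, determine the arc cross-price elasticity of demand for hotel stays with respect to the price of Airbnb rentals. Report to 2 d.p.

ΔQ_A = 1142 − 770 = 372; ΔP_B = 50 − 33 = 17.
Midpoints: Q̄_A = 956.0, P̄_B = 41.50.
ε = (ΔQ_A/Q̄_A)/(ΔP_B/P̄_B) = (372/956.0)/(17/41.50) ≈ 0.95.
ε > 0: hotel stays and Airbnb rentals are substitutes.

0.95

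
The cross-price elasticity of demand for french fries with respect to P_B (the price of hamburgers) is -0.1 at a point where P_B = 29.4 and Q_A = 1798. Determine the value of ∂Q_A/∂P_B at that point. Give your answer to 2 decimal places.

-6.12

ε = (∂Q_A/∂P_B)·(P_B/Q_A) ⇒ ∂Q_A/∂P_B = ε·Q_A/P_B = -0.1 × 1798/29.4 ≈ -6.12.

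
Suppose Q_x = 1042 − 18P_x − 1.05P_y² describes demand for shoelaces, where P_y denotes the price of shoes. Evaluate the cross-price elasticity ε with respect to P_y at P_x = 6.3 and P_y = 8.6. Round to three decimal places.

At P_x = 6.3 and P_y = 8.6: Q_x = 850.942.
∂Q_x/∂P_y = -2.1P_y = -2.1(8.6) = -18.0600.
ε = (∂Q_x/∂P_y)(P_y/Q_x) = -18.0600 × (8.6/850.942) ≈ -0.183.
ε < 0: complements.

-0.183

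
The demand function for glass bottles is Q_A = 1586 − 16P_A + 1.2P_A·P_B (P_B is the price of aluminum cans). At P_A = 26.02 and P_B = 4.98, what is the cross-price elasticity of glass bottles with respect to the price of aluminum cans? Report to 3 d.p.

At P_A = 26.02 and P_B = 4.98: Q_A = 1325.176.
∂Q_A/∂P_B = 1.2P_A = 1.2(26.02) = 31.2240.
ε = (∂Q_A/∂P_B)(P_B/Q_A) = 31.2240 × (4.98/1325.176) ≈ 0.117.
ε > 0: substitutes.

0.117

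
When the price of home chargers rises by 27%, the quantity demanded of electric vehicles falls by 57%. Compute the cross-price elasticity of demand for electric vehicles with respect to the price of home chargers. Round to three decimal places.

ε = (%ΔQ of electric vehicles) / (%ΔP of home chargers) = (-57%) / (27%) ≈ -2.111.
Negative cross-price elasticity: complements.

-2.111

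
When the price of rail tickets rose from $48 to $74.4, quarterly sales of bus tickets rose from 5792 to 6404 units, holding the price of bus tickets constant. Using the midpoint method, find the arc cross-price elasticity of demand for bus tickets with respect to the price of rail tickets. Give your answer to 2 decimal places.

0.23

ΔQ_A = 6404 − 5792 = 612; ΔP_B = 74.4 − 48 = 26.4.
Midpoints: Q̄_A = 6098.0, P̄_B = 61.20.
ε = (ΔQ_A/Q̄_A)/(ΔP_B/P̄_B) = (612/6098.0)/(26.4/61.20) ≈ 0.23.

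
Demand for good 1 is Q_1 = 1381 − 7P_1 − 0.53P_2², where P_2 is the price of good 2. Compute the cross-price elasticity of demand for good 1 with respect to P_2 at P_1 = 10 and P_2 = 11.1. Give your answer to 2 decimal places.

-0.10

At P_1 = 10 and P_2 = 11.1: Q_1 = 1245.699.
∂Q_1/∂P_2 = -1.06P_2 = -1.06(11.1) = -11.7660.
ε = (∂Q_1/∂P_2)(P_2/Q_1) = -11.7660 × (11.1/1245.699) ≈ -0.10.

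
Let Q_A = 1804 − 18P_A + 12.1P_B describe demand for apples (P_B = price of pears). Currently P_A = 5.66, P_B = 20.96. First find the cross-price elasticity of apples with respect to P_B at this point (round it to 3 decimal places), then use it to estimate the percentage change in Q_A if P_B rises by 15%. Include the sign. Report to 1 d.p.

At P_A = 5.66, P_B = 20.96: Q_A = 1955.736.
∂Q_A/∂P_B = 12.1.
ε = (∂Q_A/∂P_B)(P_B/Q_A) = 12.1000 × 20.96/1955.736 ≈ 0.130.
%ΔQ_A ≈ ε × %ΔP_B = 0.130 × (15%) = 2.0%.

2.0%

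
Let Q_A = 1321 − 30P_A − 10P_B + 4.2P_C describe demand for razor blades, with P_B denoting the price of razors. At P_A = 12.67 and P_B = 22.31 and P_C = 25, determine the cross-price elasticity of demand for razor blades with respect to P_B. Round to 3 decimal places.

-0.271

At P_A = 12.67 and P_B = 22.31 and P_C = 25: Q_A = 822.8.
∂Q_A/∂P_B = -10.
ε = (∂Q_A/∂P_B)(P_B/Q_A) = -10 × (22.31/822.8) ≈ -0.271.
Since ε < 0, razor blades and razors are complements.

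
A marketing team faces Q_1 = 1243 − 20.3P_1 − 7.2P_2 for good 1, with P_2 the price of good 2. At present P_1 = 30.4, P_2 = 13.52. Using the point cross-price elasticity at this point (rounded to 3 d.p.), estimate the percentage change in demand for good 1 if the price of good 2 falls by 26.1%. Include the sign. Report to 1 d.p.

4.8%

At P_1 = 30.4, P_2 = 13.52: Q_1 = 528.536.
∂Q_1/∂P_2 = -7.2.
ε = (∂Q_1/∂P_2)(P_2/Q_1) = -7.2000 × 13.52/528.536 ≈ -0.184.
%ΔQ_1 ≈ ε × %ΔP_2 = -0.184 × (-26.1%) = 4.8%.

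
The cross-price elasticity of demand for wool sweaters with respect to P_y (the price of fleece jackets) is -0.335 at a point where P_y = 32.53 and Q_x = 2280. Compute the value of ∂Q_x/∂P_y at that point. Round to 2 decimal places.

-23.48

ε = (∂Q_x/∂P_y)·(P_y/Q_x) ⇒ ∂Q_x/∂P_y = ε·Q_x/P_y = -0.335 × 2280/32.53 ≈ -23.48.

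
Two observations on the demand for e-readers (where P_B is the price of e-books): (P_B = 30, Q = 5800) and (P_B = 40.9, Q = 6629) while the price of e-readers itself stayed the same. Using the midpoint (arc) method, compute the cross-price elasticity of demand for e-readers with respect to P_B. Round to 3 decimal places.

0.434

ΔQ_A = 6629 − 5800 = 829; ΔP_B = 40.9 − 30 = 10.9.
Midpoints: Q̄_A = 6214.5, P̄_B = 35.45.
ε = (ΔQ_A/Q̄_A)/(ΔP_B/P̄_B) = (829/6214.5)/(10.9/35.45) ≈ 0.434.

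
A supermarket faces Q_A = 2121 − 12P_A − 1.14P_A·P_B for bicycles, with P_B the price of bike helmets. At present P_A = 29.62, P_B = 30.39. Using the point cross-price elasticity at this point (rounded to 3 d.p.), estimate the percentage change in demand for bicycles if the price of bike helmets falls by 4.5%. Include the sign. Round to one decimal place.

6.2%

At P_A = 29.62, P_B = 30.39: Q_A = 739.387.
∂Q_A/∂P_B = -1.14P_A = -33.7668.
ε = (∂Q_A/∂P_B)(P_B/Q_A) = -33.7668 × 30.39/739.387 ≈ -1.388.
%ΔQ_A ≈ ε × %ΔP_B = -1.388 × (-4.5%) = 6.2%.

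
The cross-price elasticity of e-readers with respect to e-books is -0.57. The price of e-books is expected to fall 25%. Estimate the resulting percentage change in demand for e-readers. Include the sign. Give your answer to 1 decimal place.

%ΔQ ≈ ε × %ΔP of e-books = -0.57 × (-25%) = 14.3%.
Demand for e-readers rises by about 14.3%.

14.3%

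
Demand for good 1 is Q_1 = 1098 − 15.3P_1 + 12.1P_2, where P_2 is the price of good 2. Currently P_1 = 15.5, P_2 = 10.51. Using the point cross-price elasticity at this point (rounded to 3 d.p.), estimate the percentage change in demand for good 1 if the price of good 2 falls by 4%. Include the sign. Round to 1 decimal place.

-0.5%

At P_1 = 15.5, P_2 = 10.51: Q_1 = 988.021.
∂Q_1/∂P_2 = 12.1.
ε = (∂Q_1/∂P_2)(P_2/Q_1) = 12.1000 × 10.51/988.021 ≈ 0.129.
%ΔQ_1 ≈ ε × %ΔP_2 = 0.129 × (-4%) = -0.5%.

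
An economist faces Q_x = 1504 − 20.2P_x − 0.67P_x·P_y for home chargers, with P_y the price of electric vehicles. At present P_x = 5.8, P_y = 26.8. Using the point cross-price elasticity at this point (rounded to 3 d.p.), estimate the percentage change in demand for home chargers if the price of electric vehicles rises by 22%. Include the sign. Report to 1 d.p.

At P_x = 5.8, P_y = 26.8: Q_x = 1282.695.
∂Q_x/∂P_y = -0.67P_x = -3.8860.
ε = (∂Q_x/∂P_y)(P_y/Q_x) = -3.8860 × 26.8/1282.695 ≈ -0.081.
%ΔQ_x ≈ ε × %ΔP_y = -0.081 × (22%) = -1.8%.

-1.8%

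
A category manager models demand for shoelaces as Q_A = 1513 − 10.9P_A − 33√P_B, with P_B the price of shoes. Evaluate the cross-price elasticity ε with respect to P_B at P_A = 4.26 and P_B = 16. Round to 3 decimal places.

At P_A = 4.26 and P_B = 16: Q_A = 1334.566.
∂Q_A/∂P_B = -33/(2√P_B) = -33/(2√16) = -4.1250.
ε = (∂Q_A/∂P_B)(P_B/Q_A) = -4.1250 × (16/1334.566) ≈ -0.049.

-0.049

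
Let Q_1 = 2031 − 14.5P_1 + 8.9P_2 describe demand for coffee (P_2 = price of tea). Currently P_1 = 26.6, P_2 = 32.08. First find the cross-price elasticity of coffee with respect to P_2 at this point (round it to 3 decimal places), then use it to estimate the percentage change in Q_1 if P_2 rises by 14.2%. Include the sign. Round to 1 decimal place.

At P_1 = 26.6, P_2 = 32.08: Q_1 = 1930.812.
∂Q_1/∂P_2 = 8.9.
ε = (∂Q_1/∂P_2)(P_2/Q_1) = 8.9000 × 32.08/1930.812 ≈ 0.148.
%ΔQ_1 ≈ ε × %ΔP_2 = 0.148 × (14.2%) = 2.1%.

2.1%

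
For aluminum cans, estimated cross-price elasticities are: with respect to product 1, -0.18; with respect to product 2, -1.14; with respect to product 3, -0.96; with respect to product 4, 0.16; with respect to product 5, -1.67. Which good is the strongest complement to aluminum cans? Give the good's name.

Complements have ε < 0. The most negative value is -1.67 (product 5).

product 5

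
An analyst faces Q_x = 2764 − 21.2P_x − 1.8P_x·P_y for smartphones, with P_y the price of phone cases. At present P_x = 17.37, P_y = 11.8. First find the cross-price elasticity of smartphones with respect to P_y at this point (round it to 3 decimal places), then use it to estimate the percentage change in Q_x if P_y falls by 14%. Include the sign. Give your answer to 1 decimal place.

2.5%

At P_x = 17.37, P_y = 11.8: Q_x = 2026.817.
∂Q_x/∂P_y = -1.8P_x = -31.2660.
ε = (∂Q_x/∂P_y)(P_y/Q_x) = -31.2660 × 11.8/2026.817 ≈ -0.182.
%ΔQ_x ≈ ε × %ΔP_y = -0.182 × (-14%) = 2.5%.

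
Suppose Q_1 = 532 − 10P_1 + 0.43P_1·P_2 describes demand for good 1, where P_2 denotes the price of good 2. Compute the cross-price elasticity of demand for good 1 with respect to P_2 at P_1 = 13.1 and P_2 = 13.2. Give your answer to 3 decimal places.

0.156

At P_1 = 13.1 and P_2 = 13.2: Q_1 = 475.356.
∂Q_1/∂P_2 = 0.43P_1 = 0.43(13.1) = 5.6330.
ε = (∂Q_1/∂P_2)(P_2/Q_1) = 5.6330 × (13.2/475.356) ≈ 0.156.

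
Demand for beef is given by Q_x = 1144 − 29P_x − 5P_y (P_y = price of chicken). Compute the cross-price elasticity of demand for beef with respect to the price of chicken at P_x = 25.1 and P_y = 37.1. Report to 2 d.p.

At P_x = 25.1 and P_y = 37.1: Q_x = 230.6.
∂Q_x/∂P_y = -5.
ε = (∂Q_x/∂P_y)(P_y/Q_x) = -5 × (37.1/230.6) ≈ -0.80.
Since ε < 0, beef and chicken are complements.

-0.80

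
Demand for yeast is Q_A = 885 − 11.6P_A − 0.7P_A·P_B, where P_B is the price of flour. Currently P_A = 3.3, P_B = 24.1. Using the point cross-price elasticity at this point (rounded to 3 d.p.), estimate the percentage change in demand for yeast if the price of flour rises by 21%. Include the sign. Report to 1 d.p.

-1.5%

At P_A = 3.3, P_B = 24.1: Q_A = 791.049.
∂Q_A/∂P_B = -0.7P_A = -2.3100.
ε = (∂Q_A/∂P_B)(P_B/Q_A) = -2.3100 × 24.1/791.049 ≈ -0.070.
%ΔQ_A ≈ ε × %ΔP_B = -0.070 × (21%) = -1.5%.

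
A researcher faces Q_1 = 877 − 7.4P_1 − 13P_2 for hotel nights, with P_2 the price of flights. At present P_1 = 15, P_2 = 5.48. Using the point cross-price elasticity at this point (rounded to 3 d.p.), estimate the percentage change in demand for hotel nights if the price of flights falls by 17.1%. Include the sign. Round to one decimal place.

At P_1 = 15, P_2 = 5.48: Q_1 = 694.76.
∂Q_1/∂P_2 = -13.
ε = (∂Q_1/∂P_2)(P_2/Q_1) = -13.0000 × 5.48/694.76 ≈ -0.103.
%ΔQ_1 ≈ ε × %ΔP_2 = -0.103 × (-17.1%) = 1.8%.

1.8%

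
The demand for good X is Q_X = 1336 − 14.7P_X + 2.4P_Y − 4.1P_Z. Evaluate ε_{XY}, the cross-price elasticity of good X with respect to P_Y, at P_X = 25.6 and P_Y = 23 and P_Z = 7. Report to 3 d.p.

0.056

At P_X = 25.6 and P_Y = 23 and P_Z = 7: Q_X = 986.18.
∂Q_X/∂P_Y = 2.4.
ε = (∂Q_X/∂P_Y)(P_Y/Q_X) = 2.4 × (23/986.18) ≈ 0.056.
Since ε > 0, good X and good Y are substitutes.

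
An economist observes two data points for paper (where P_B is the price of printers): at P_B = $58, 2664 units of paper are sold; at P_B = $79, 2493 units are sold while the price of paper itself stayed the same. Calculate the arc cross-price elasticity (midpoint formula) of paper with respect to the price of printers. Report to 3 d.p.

ΔQ_A = 2493 − 2664 = -171; ΔP_B = 79 − 58 = 21.
Midpoints: Q̄_A = 2578.5, P̄_B = 68.50.
ε = (ΔQ_A/Q̄_A)/(ΔP_B/P̄_B) = (-171/2578.5)/(21/68.50) ≈ -0.216.
ε < 0: paper and printers are complements.

-0.216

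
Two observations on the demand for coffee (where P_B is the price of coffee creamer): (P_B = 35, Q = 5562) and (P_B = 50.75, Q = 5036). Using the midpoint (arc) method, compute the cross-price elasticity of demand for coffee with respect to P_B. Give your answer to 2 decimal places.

ΔQ_A = 5036 − 5562 = -526; ΔP_B = 50.75 − 35 = 15.75.
Midpoints: Q̄_A = 5299.0, P̄_B = 42.88.
ε = (ΔQ_A/Q̄_A)/(ΔP_B/P̄_B) = (-526/5299.0)/(15.75/42.88) ≈ -0.27.

-0.27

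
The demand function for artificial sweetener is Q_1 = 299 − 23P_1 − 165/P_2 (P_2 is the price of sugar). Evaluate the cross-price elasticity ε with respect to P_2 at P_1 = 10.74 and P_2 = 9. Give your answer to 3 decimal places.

0.545

At P_1 = 10.74 and P_2 = 9: Q_1 = 33.647.
∂Q_1/∂P_2 = 165/P_2² = 2.0370.
ε = (∂Q_1/∂P_2)(P_2/Q_1) = 2.0370 × (9/33.647) ≈ 0.545.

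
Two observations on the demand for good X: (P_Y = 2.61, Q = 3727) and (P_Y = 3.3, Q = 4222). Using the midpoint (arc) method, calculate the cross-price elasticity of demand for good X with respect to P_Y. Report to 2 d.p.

0.53

ΔQ_X = 4222 − 3727 = 495; ΔP_Y = 3.3 − 2.61 = 0.69.
Midpoints: Q̄_X = 3974.5, P̄_Y = 2.96.
ε = (ΔQ_X/Q̄_X)/(ΔP_Y/P̄_Y) = (495/3974.5)/(0.69/2.96) ≈ 0.53.
ε > 0: good X and good Y are substitutes.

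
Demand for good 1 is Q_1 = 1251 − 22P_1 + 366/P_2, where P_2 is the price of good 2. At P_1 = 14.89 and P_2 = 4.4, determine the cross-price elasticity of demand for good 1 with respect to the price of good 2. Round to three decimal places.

-0.083

At P_1 = 14.89 and P_2 = 4.4: Q_1 = 1006.602.
∂Q_1/∂P_2 = −366/P_2² = -18.9050.
ε = (∂Q_1/∂P_2)(P_2/Q_1) = -18.9050 × (4.4/1006.602) ≈ -0.083.
ε < 0: complements.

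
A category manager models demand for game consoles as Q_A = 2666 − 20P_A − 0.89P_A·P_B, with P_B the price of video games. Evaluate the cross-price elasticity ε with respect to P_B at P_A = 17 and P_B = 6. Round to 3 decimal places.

At P_A = 17 and P_B = 6: Q_A = 2235.22.
∂Q_A/∂P_B = -0.89P_A = -0.89(17) = -15.1300.
ε = (∂Q_A/∂P_B)(P_B/Q_A) = -15.1300 × (6/2235.22) ≈ -0.041.

-0.041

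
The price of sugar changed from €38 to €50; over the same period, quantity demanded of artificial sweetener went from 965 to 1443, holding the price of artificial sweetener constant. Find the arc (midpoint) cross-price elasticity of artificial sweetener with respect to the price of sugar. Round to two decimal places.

1.46

ΔQ_A = 1443 − 965 = 478; ΔP_B = 50 − 38 = 12.
Midpoints: Q̄_A = 1204.0, P̄_B = 44.00.
ε = (ΔQ_A/Q̄_A)/(ΔP_B/P̄_B) = (478/1204.0)/(12/44.00) ≈ 1.46.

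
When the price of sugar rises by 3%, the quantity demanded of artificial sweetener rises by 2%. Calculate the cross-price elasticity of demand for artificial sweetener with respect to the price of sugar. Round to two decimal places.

0.67

ε = (%ΔQ of artificial sweetener) / (%ΔP of sugar) = (2%) / (3%) ≈ 0.67.
Positive cross-price elasticity: substitutes.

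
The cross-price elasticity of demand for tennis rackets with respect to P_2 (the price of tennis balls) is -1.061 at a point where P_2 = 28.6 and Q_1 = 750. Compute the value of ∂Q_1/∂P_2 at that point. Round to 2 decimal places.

ε = (∂Q_1/∂P_2)·(P_2/Q_1) ⇒ ∂Q_1/∂P_2 = ε·Q_1/P_2 = -1.061 × 750/28.6 ≈ -27.82.

-27.82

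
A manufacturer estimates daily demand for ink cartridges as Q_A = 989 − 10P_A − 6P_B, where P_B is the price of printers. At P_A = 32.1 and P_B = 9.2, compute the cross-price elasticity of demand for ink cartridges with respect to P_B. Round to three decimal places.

-0.090

At P_A = 32.1 and P_B = 9.2: Q_A = 612.8.
∂Q_A/∂P_B = -6.
ε = (∂Q_A/∂P_B)(P_B/Q_A) = -6 × (9.2/612.8) ≈ -0.090.
Since ε < 0, ink cartridges and printers are complements.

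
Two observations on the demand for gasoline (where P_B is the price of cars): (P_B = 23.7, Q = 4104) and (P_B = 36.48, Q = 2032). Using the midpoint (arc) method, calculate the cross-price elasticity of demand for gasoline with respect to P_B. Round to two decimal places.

ΔQ_A = 2032 − 4104 = -2072; ΔP_B = 36.48 − 23.7 = 12.78.
Midpoints: Q̄_A = 3068.0, P̄_B = 30.09.
ε = (ΔQ_A/Q̄_A)/(ΔP_B/P̄_B) = (-2072/3068.0)/(12.78/30.09) ≈ -1.59.

-1.59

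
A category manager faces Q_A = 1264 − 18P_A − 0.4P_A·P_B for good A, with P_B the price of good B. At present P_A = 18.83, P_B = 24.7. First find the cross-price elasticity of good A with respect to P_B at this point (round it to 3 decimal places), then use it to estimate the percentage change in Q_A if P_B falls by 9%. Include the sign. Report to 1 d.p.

At P_A = 18.83, P_B = 24.7: Q_A = 739.020.
∂Q_A/∂P_B = -0.4P_A = -7.5320.
ε = (∂Q_A/∂P_B)(P_B/Q_A) = -7.5320 × 24.7/739.020 ≈ -0.252.
%ΔQ_A ≈ ε × %ΔP_B = -0.252 × (-9%) = 2.3%.

2.3%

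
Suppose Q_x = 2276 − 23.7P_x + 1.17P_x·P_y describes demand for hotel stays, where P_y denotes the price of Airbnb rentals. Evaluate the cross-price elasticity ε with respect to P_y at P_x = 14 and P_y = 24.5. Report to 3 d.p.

At P_x = 14 and P_y = 24.5: Q_x = 2345.51.
∂Q_x/∂P_y = 1.17P_x = 1.17(14) = 16.3800.
ε = (∂Q_x/∂P_y)(P_y/Q_x) = 16.3800 × (24.5/2345.51) ≈ 0.171.
ε > 0: substitutes.

0.171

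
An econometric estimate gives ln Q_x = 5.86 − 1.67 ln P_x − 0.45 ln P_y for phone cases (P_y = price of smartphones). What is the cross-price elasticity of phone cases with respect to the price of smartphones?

-0.45

In a log-linear (constant-elasticity) demand function, the coefficient on ln P_y is the cross-price elasticity.
ε = -0.45. Negative, so phone cases and smartphones are complements.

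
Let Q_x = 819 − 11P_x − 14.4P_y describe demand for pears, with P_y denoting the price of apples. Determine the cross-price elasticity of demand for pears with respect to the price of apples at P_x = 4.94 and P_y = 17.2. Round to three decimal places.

-0.479

At P_x = 4.94 and P_y = 17.2: Q_x = 516.98.
∂Q_x/∂P_y = -14.4.
ε = (∂Q_x/∂P_y)(P_y/Q_x) = -14.4 × (17.2/516.98) ≈ -0.479.
Since ε < 0, pears and apples are complements.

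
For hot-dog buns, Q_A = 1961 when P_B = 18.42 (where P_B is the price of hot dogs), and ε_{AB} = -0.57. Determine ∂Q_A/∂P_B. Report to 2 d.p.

-60.68

ε = (∂Q_A/∂P_B)·(P_B/Q_A) ⇒ ∂Q_A/∂P_B = ε·Q_A/P_B = -0.57 × 1961/18.42 ≈ -60.68.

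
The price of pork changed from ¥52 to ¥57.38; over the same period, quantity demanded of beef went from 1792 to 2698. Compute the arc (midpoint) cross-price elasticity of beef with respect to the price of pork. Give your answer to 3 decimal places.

ΔQ_A = 2698 − 1792 = 906; ΔP_B = 57.38 − 52 = 5.38.
Midpoints: Q̄_A = 2245.0, P̄_B = 54.69.
ε = (ΔQ_A/Q̄_A)/(ΔP_B/P̄_B) = (906/2245.0)/(5.38/54.69) ≈ 4.102.

4.102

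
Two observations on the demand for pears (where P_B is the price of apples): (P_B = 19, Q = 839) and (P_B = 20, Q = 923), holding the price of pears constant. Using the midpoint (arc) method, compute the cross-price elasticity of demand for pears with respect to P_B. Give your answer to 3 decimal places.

ΔQ_A = 923 − 839 = 84; ΔP_B = 20 − 19 = 1.
Midpoints: Q̄_A = 881.0, P̄_B = 19.50.
ε = (ΔQ_A/Q̄_A)/(ΔP_B/P̄_B) = (84/881.0)/(1/19.50) ≈ 1.859.
ε > 0: pears and apples are substitutes.

1.859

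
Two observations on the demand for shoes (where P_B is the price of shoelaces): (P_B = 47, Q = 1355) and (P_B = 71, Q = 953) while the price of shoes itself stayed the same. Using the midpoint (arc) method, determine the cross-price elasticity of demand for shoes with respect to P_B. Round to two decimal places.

ΔQ_A = 953 − 1355 = -402; ΔP_B = 71 − 47 = 24.
Midpoints: Q̄_A = 1154.0, P̄_B = 59.00.
ε = (ΔQ_A/Q̄_A)/(ΔP_B/P̄_B) = (-402/1154.0)/(24/59.00) ≈ -0.86.

-0.86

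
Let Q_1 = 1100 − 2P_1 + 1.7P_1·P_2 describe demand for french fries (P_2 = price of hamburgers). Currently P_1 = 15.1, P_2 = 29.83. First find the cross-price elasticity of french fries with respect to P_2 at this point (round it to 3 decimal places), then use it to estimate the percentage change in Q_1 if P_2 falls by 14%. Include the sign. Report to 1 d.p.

-5.8%

At P_1 = 15.1, P_2 = 29.83: Q_1 = 1835.536.
∂Q_1/∂P_2 = 1.7P_1 = 25.6700.
ε = (∂Q_1/∂P_2)(P_2/Q_1) = 25.6700 × 29.83/1835.536 ≈ 0.417.
%ΔQ_1 ≈ ε × %ΔP_2 = 0.417 × (-14%) = -5.8%.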